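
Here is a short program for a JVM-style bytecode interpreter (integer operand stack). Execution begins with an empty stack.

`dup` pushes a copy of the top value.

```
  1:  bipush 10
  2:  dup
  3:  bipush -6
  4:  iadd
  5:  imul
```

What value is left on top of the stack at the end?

40

bipush 10  10
dup        10 10
bipush -6  10 10 -6
iadd       10 4
imul       40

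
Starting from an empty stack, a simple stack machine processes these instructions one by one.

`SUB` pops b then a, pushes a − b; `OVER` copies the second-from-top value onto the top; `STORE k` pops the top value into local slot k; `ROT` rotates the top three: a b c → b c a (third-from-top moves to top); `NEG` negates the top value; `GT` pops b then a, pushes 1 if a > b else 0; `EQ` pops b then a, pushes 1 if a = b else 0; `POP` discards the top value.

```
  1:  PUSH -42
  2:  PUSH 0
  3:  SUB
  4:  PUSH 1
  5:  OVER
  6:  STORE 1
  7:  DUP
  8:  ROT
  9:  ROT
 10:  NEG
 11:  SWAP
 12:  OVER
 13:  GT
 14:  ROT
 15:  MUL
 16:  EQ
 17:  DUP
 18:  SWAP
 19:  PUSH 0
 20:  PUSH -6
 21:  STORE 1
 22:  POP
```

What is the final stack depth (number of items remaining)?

PUSH -42 -> [-42]
PUSH 0   -> [-42, 0]
SUB      -> [-42]
PUSH 1   -> [-42, 1]
OVER     -> [-42, 1, -42]
STORE 1  -> [-42, 1]
DUP      -> [-42, 1, 1]
ROT      -> [1, 1, -42]
ROT      -> [1, -42, 1]
NEG      -> [1, -42, -1]
SWAP     -> [1, -1, -42]
OVER     -> [1, -1, -42, -1]
GT       -> [1, -1, 0]
ROT      -> [-1, 0, 1]
MUL      -> [-1, 0]
EQ       -> [0]
DUP      -> [0, 0]
SWAP     -> [0, 0]
PUSH 0   -> [0, 0, 0]
PUSH -6  -> [0, 0, 0, -6]
STORE 1  -> [0, 0, 0]
POP      -> [0, 0]

2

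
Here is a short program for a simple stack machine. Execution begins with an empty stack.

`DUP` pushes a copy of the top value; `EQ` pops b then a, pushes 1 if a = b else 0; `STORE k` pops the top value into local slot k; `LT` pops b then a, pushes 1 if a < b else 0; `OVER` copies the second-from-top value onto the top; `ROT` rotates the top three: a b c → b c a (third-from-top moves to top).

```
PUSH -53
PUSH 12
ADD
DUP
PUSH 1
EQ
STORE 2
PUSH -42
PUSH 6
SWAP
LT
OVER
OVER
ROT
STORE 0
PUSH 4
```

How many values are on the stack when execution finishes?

PUSH -53  -53
PUSH 12   -53 12
ADD       -41
DUP       -41 -41
PUSH 1    -41 -41 1
EQ        -41 0
STORE 2   -41
PUSH -42  -41 -42
PUSH 6    -41 -42 6
SWAP      -41 6 -42
LT        -41 0
OVER      -41 0 -41
OVER      -41 0 -41 0
ROT       -41 -41 0 0
STORE 0   -41 -41 0
PUSH 4    -41 -41 0 4

4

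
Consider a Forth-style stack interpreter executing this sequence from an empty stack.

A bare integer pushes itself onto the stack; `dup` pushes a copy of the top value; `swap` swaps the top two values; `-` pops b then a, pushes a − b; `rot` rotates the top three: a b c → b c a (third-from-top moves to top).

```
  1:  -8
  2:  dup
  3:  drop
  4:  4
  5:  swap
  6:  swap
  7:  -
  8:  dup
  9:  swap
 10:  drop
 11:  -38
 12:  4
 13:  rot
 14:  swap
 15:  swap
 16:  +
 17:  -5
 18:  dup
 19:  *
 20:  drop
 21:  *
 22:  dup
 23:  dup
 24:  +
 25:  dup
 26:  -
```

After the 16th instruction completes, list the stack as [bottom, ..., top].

-8    [-8]
dup   [-8, -8]
drop  [-8]
4     [-8, 4]
swap  [4, -8]
swap  [-8, 4]
-     [-12]
dup   [-12, -12]
swap  [-12, -12]
drop  [-12]
-38   [-12, -38]
4     [-12, -38, 4]
rot   [-38, 4, -12]
swap  [-38, -12, 4]
swap  [-38, 4, -12]
+     [-38, -8]

[-38, -8]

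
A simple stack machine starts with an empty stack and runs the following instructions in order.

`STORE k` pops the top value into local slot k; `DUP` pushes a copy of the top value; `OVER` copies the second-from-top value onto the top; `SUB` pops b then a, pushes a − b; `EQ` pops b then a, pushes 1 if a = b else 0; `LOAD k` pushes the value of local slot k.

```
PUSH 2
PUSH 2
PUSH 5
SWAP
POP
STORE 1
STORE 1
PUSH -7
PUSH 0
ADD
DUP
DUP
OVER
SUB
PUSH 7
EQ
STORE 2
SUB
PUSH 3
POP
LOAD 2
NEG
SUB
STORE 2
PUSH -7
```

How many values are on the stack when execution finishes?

PUSH 2  : 2
PUSH 2  : 2 2
PUSH 5  : 2 2 5
SWAP    : 2 5 2
POP     : 2 5
STORE 1 : 2
STORE 1 : (empty)
PUSH -7 : -7
PUSH 0  : -7 0
ADD     : -7
DUP     : -7 -7
DUP     : -7 -7 -7
OVER    : -7 -7 -7 -7
SUB     : -7 -7 0
PUSH 7  : -7 -7 0 7
EQ      : -7 -7 0
STORE 2 : -7 -7
SUB     : 0
PUSH 3  : 0 3
POP     : 0
LOAD 2  : 0 0
NEG     : 0 0
SUB     : 0
STORE 2 : (empty)
PUSH -7 : -7

1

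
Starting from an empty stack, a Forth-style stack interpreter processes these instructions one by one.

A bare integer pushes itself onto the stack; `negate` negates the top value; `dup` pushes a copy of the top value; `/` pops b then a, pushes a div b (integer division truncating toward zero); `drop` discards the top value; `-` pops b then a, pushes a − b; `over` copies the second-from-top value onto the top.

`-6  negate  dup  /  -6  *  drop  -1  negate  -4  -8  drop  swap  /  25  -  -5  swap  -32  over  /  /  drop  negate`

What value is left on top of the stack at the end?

-6     : [-6]
negate : [6]
dup    : [6, 6]
/      : [1]
-6     : [1, -6]
*      : [-6]
drop   : []
-1     : [-1]
negate : [1]
-4     : [1, -4]
-8     : [1, -4, -8]
drop   : [1, -4]
swap   : [-4, 1]
/      : [-4]
25     : [-4, 25]
-      : [-29]
-5     : [-29, -5]
swap   : [-5, -29]
-32    : [-5, -29, -32]
over   : [-5, -29, -32, -29]
/      : [-5, -29, 1]
/      : [-5, -29]
drop   : [-5]
negate : [5]

5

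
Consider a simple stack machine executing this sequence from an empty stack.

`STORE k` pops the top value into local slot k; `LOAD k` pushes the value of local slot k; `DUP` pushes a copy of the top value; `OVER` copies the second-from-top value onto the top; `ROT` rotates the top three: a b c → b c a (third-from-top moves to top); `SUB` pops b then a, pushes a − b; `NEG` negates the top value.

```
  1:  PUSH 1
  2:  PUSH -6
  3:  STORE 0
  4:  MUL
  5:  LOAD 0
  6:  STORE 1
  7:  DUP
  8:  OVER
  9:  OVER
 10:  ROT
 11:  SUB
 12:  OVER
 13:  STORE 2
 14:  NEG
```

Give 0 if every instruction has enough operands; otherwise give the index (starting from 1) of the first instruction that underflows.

4

PUSH 1   1
PUSH -6  1 -6
STORE 0  1
MUL  — needs 2 operands, stack has 1 → underflow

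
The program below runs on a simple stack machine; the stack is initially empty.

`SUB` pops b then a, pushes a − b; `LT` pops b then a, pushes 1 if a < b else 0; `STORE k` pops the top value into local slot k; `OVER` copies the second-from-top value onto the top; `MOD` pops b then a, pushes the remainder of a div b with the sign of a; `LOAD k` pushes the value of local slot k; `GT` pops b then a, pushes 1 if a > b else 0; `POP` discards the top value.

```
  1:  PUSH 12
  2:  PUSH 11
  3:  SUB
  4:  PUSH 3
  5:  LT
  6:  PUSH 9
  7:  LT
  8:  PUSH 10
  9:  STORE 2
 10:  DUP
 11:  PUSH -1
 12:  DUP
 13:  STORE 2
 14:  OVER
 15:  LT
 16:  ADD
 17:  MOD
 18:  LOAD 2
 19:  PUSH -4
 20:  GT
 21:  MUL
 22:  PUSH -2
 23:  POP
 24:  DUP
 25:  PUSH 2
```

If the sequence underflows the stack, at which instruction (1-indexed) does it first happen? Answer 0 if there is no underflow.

PUSH 12 -> [12]
PUSH 11 -> [12, 11]
SUB     -> [1]
PUSH 3  -> [1, 3]
LT      -> [1]
PUSH 9  -> [1, 9]
LT      -> [1]
PUSH 10 -> [1, 10]
STORE 2 -> [1]
DUP     -> [1, 1]
PUSH -1 -> [1, 1, -1]
DUP     -> [1, 1, -1, -1]
STORE 2 -> [1, 1, -1]
OVER    -> [1, 1, -1, 1]
LT      -> [1, 1, 1]
ADD     -> [1, 2]
MOD     -> [1]
LOAD 2  -> [1, -1]
PUSH -4 -> [1, -1, -4]
GT      -> [1, 1]
MUL     -> [1]
PUSH -2 -> [1, -2]
POP     -> [1]
DUP     -> [1, 1]
PUSH 2  -> [1, 1, 2]

0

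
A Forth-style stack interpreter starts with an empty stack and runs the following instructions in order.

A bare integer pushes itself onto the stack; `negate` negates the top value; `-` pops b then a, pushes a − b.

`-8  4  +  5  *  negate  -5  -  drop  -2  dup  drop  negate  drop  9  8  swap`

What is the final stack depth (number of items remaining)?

2

-8      [-8]
4       [-8, 4]
+       [-4]
5       [-4, 5]
*       [-20]
negate  [20]
-5      [20, -5]
-       [25]
drop    []
-2      [-2]
dup     [-2, -2]
drop    [-2]
negate  [2]
drop    []
9       [9]
8       [9, 8]
swap    [8, 9]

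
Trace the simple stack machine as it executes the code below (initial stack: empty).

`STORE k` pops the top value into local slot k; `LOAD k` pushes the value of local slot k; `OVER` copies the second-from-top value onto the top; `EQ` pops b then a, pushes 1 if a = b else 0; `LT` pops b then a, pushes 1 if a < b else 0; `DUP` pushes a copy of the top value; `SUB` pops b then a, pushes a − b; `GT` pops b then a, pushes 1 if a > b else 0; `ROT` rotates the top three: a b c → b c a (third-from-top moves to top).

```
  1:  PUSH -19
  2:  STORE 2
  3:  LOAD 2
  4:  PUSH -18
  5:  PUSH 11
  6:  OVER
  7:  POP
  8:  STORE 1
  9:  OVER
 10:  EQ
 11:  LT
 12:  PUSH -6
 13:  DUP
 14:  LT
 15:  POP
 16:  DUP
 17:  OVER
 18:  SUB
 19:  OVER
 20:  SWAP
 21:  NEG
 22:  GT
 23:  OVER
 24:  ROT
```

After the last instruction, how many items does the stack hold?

PUSH -19  -19
STORE 2   (empty)
LOAD 2    -19
PUSH -18  -19 -18
PUSH 11   -19 -18 11
OVER      -19 -18 11 -18
POP       -19 -18 11
STORE 1   -19 -18
OVER      -19 -18 -19
EQ        -19 0
LT        1
PUSH -6   1 -6
DUP       1 -6 -6
LT        1 0
POP       1
DUP       1 1
OVER      1 1 1
SUB       1 0
OVER      1 0 1
SWAP      1 1 0
NEG       1 1 0
GT        1 1
OVER      1 1 1
ROT       1 1 1

3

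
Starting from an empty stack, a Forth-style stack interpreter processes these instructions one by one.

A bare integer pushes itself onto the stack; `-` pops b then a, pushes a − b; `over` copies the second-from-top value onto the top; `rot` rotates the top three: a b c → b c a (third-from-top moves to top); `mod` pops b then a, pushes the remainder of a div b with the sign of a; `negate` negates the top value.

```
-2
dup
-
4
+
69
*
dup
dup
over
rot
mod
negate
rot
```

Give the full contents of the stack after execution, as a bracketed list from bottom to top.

-2     -> [-2]
dup    -> [-2, -2]
-      -> [0]
4      -> [0, 4]
+      -> [4]
69     -> [4, 69]
*      -> [276]
dup    -> [276, 276]
dup    -> [276, 276, 276]
over   -> [276, 276, 276, 276]
rot    -> [276, 276, 276, 276]
mod    -> [276, 276, 0]
negate -> [276, 276, 0]
rot    -> [276, 0, 276]

[276, 0, 276]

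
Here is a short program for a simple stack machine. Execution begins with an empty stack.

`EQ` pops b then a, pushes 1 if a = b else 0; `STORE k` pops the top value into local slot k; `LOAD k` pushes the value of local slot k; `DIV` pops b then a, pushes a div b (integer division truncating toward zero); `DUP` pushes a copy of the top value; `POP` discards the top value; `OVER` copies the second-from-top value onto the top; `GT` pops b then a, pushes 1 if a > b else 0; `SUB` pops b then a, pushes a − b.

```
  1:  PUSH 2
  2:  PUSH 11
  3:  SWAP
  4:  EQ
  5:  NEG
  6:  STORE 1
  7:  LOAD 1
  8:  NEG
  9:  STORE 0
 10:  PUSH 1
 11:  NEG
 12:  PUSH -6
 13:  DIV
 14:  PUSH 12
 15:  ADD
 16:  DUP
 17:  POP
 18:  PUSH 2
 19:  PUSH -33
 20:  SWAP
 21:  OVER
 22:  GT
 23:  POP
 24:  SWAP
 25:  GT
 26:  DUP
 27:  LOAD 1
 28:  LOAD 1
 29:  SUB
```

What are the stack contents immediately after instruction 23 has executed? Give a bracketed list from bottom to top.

PUSH 2   -> 2
PUSH 11  -> 2 11
SWAP     -> 11 2
EQ       -> 0
NEG      -> 0
STORE 1  -> (empty)
LOAD 1   -> 0
NEG      -> 0
STORE 0  -> (empty)
PUSH 1   -> 1
NEG      -> -1
PUSH -6  -> -1 -6
DIV      -> 0
PUSH 12  -> 0 12
ADD      -> 12
DUP      -> 12 12
POP      -> 12
PUSH 2   -> 12 2
PUSH -33 -> 12 2 -33
SWAP     -> 12 -33 2
OVER     -> 12 -33 2 -33
GT       -> 12 -33 1
POP      -> 12 -33

[12, -33]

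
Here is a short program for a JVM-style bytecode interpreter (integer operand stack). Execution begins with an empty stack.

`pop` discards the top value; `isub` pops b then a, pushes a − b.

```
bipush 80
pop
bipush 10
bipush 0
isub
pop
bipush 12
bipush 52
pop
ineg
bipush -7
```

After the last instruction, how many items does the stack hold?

2

bipush 80  80
pop        (empty)
bipush 10  10
bipush 0   10 0
isub       10
pop        (empty)
bipush 12  12
bipush 52  12 52
pop        12
ineg       -12
bipush -7  -12 -7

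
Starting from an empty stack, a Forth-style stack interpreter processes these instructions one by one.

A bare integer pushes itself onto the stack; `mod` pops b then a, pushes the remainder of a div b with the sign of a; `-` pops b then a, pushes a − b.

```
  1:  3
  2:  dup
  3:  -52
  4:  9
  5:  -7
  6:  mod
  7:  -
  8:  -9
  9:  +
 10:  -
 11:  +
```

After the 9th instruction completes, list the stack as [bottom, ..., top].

[3, 3, -63]

3   -> 3
dup -> 3 3
-52 -> 3 3 -52
9   -> 3 3 -52 9
-7  -> 3 3 -52 9 -7
mod -> 3 3 -52 2
-   -> 3 3 -54
-9  -> 3 3 -54 -9
+   -> 3 3 -63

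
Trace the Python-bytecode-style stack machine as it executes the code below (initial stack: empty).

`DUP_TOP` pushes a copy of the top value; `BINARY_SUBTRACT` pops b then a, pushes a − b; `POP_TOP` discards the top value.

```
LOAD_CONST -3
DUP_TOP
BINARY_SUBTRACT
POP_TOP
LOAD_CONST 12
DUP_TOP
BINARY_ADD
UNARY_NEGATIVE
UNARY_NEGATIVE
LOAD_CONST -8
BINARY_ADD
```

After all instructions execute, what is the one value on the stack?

16

LOAD_CONST -3   → [-3]
DUP_TOP         → [-3, -3]
BINARY_SUBTRACT → [0]
POP_TOP         → []
LOAD_CONST 12   → [12]
DUP_TOP         → [12, 12]
BINARY_ADD      → [24]
UNARY_NEGATIVE  → [-24]
UNARY_NEGATIVE  → [24]
LOAD_CONST -8   → [24, -8]
BINARY_ADD      → [16]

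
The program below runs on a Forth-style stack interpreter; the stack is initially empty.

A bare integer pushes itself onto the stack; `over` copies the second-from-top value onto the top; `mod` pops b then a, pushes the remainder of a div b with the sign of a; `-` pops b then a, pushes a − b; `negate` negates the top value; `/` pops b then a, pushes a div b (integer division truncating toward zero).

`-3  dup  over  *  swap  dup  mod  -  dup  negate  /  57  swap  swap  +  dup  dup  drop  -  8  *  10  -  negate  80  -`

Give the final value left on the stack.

-70

-3     -> [-3]
dup    -> [-3, -3]
over   -> [-3, -3, -3]
*      -> [-3, 9]
swap   -> [9, -3]
dup    -> [9, -3, -3]
mod    -> [9, 0]
-      -> [9]
dup    -> [9, 9]
negate -> [9, -9]
/      -> [-1]
57     -> [-1, 57]
swap   -> [57, -1]
swap   -> [-1, 57]
+      -> [56]
dup    -> [56, 56]
dup    -> [56, 56, 56]
drop   -> [56, 56]
-      -> [0]
8      -> [0, 8]
*      -> [0]
10     -> [0, 10]
-      -> [-10]
negate -> [10]
80     -> [10, 80]
-      -> [-70]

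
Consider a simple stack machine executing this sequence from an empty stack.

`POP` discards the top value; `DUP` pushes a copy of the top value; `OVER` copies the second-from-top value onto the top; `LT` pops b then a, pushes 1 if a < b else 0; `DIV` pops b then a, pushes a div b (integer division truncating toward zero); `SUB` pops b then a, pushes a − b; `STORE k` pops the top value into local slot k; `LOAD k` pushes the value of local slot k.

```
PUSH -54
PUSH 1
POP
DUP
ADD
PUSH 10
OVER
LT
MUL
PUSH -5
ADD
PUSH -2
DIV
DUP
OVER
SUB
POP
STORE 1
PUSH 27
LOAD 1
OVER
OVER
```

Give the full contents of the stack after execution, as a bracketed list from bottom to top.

[27, 2, 27, 2]

PUSH -54 -> -54
PUSH 1   -> -54 1
POP      -> -54
DUP      -> -54 -54
ADD      -> -108
PUSH 10  -> -108 10
OVER     -> -108 10 -108
LT       -> -108 0
MUL      -> 0
PUSH -5  -> 0 -5
ADD      -> -5
PUSH -2  -> -5 -2
DIV      -> 2
DUP      -> 2 2
OVER     -> 2 2 2
SUB      -> 2 0
POP      -> 2
STORE 1  -> (empty)
PUSH 27  -> 27
LOAD 1   -> 27 2
OVER     -> 27 2 27
OVER     -> 27 2 27 2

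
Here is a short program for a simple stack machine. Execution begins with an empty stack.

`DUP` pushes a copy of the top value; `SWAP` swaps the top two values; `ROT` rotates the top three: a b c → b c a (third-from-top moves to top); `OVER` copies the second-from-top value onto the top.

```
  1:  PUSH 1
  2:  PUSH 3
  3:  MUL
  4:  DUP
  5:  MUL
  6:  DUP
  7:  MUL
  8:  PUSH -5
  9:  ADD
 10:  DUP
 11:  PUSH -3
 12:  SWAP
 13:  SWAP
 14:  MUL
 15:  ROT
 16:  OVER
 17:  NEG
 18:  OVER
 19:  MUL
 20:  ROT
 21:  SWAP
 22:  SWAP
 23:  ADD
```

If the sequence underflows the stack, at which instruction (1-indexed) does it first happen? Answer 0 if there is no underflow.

PUSH 1  -> [1]
PUSH 3  -> [1, 3]
MUL     -> [3]
DUP     -> [3, 3]
MUL     -> [9]
DUP     -> [9, 9]
MUL     -> [81]
PUSH -5 -> [81, -5]
ADD     -> [76]
DUP     -> [76, 76]
PUSH -3 -> [76, 76, -3]
SWAP    -> [76, -3, 76]
SWAP    -> [76, 76, -3]
MUL     -> [76, -228]
ROT  — needs 3 operands, stack has 2 → underflow

15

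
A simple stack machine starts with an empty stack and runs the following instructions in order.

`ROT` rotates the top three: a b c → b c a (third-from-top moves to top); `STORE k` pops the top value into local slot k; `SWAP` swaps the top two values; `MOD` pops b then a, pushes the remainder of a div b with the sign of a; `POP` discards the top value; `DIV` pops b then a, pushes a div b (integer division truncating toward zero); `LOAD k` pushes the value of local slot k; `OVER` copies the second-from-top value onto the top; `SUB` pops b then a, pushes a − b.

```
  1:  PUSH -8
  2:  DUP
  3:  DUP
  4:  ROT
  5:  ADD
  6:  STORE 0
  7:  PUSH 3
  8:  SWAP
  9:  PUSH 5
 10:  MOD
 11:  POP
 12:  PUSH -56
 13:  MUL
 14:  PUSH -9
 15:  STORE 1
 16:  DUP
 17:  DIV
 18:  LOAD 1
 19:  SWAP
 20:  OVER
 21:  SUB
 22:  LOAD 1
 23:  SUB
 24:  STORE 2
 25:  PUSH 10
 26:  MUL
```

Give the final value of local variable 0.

-16

PUSH -8  -> -8
DUP      -> -8 -8
DUP      -> -8 -8 -8
ROT      -> -8 -8 -8
ADD      -> -8 -16
STORE 0  -> -8
PUSH 3   -> -8 3
SWAP     -> 3 -8
PUSH 5   -> 3 -8 5
MOD      -> 3 -3
POP      -> 3
PUSH -56 -> 3 -56
MUL      -> -168
PUSH -9  -> -168 -9
STORE 1  -> -168
DUP      -> -168 -168
DIV      -> 1
LOAD 1   -> 1 -9
SWAP     -> -9 1
OVER     -> -9 1 -9
SUB      -> -9 10
LOAD 1   -> -9 10 -9
SUB      -> -9 19
STORE 2  -> -9
PUSH 10  -> -9 10
MUL      -> -90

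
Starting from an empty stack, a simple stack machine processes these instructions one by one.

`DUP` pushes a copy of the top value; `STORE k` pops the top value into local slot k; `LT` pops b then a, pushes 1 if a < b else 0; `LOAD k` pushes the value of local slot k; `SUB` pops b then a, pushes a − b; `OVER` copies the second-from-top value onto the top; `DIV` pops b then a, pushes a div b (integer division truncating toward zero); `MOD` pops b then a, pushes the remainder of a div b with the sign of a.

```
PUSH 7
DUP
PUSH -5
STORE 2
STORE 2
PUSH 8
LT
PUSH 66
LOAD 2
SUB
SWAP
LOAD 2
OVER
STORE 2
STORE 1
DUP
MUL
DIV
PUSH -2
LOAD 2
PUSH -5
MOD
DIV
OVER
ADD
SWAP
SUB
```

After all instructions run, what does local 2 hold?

PUSH 7  → 7
DUP     → 7 7
PUSH -5 → 7 7 -5
STORE 2 → 7 7
STORE 2 → 7
PUSH 8  → 7 8
LT      → 1
PUSH 66 → 1 66
LOAD 2  → 1 66 7
SUB     → 1 59
SWAP    → 59 1
LOAD 2  → 59 1 7
OVER    → 59 1 7 1
STORE 2 → 59 1 7
STORE 1 → 59 1
DUP     → 59 1 1
MUL     → 59 1
DIV     → 59
PUSH -2 → 59 -2
LOAD 2  → 59 -2 1
PUSH -5 → 59 -2 1 -5
MOD     → 59 -2 1
DIV     → 59 -2
OVER    → 59 -2 59
ADD     → 59 57
SWAP    → 57 59
SUB     → -2

1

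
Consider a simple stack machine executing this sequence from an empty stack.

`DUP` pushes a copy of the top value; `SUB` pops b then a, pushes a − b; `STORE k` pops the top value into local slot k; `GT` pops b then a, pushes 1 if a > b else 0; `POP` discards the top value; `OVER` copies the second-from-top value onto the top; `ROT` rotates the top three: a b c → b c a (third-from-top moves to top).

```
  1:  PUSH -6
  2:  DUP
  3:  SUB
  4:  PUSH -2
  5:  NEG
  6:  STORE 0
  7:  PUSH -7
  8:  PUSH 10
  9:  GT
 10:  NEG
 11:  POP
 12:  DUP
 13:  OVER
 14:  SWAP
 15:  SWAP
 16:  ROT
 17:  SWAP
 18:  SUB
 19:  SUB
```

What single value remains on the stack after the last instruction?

PUSH -6  -6
DUP      -6 -6
SUB      0
PUSH -2  0 -2
NEG      0 2
STORE 0  0
PUSH -7  0 -7
PUSH 10  0 -7 10
GT       0 0
NEG      0 0
POP      0
DUP      0 0
OVER     0 0 0
SWAP     0 0 0
SWAP     0 0 0
ROT      0 0 0
SWAP     0 0 0
SUB      0 0
SUB      0

0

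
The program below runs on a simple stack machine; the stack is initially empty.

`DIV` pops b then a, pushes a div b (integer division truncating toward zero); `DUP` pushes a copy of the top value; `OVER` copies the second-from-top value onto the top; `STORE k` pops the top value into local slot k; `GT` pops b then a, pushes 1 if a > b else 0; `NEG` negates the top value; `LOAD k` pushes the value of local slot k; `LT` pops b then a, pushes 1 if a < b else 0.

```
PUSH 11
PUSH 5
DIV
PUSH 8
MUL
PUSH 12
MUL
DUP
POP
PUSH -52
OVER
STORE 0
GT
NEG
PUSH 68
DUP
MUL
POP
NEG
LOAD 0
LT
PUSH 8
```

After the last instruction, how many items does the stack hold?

PUSH 11  -> 11
PUSH 5   -> 11 5
DIV      -> 2
PUSH 8   -> 2 8
MUL      -> 16
PUSH 12  -> 16 12
MUL      -> 192
DUP      -> 192 192
POP      -> 192
PUSH -52 -> 192 -52
OVER     -> 192 -52 192
STORE 0  -> 192 -52
GT       -> 1
NEG      -> -1
PUSH 68  -> -1 68
DUP      -> -1 68 68
MUL      -> -1 4624
POP      -> -1
NEG      -> 1
LOAD 0   -> 1 192
LT       -> 1
PUSH 8   -> 1 8

2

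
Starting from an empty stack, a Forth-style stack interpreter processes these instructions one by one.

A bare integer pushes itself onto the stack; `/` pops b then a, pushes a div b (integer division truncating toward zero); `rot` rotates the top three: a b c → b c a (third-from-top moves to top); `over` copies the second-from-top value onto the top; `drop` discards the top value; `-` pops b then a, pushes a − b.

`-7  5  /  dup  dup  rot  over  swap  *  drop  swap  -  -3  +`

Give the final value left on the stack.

-7   -> [-7]
5    -> [-7, 5]
/    -> [-1]
dup  -> [-1, -1]
dup  -> [-1, -1, -1]
rot  -> [-1, -1, -1]
over -> [-1, -1, -1, -1]
swap -> [-1, -1, -1, -1]
*    -> [-1, -1, 1]
drop -> [-1, -1]
swap -> [-1, -1]
-    -> [0]
-3   -> [0, -3]
+    -> [-3]

-3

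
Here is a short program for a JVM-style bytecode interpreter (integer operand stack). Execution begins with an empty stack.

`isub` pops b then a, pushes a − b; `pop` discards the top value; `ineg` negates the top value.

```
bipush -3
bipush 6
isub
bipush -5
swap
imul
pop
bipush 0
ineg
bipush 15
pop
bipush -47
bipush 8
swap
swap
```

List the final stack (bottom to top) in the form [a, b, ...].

bipush -3  : [-3]
bipush 6   : [-3, 6]
isub       : [-9]
bipush -5  : [-9, -5]
swap       : [-5, -9]
imul       : [45]
pop        : []
bipush 0   : [0]
ineg       : [0]
bipush 15  : [0, 15]
pop        : [0]
bipush -47 : [0, -47]
bipush 8   : [0, -47, 8]
swap       : [0, 8, -47]
swap       : [0, -47, 8]

[0, -47, 8]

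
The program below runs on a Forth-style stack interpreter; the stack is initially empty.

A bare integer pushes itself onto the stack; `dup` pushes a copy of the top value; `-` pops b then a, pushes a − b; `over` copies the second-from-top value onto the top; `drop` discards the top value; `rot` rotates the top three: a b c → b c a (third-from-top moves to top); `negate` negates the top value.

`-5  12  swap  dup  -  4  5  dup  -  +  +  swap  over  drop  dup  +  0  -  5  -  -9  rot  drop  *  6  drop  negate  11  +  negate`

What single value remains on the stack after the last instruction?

-182

-5      -5
12      -5 12
swap    12 -5
dup     12 -5 -5
-       12 0
4       12 0 4
5       12 0 4 5
dup     12 0 4 5 5
-       12 0 4 0
+       12 0 4
+       12 4
swap    4 12
over    4 12 4
drop    4 12
dup     4 12 12
+       4 24
0       4 24 0
-       4 24
5       4 24 5
-       4 19
-9      4 19 -9
rot     19 -9 4
drop    19 -9
*       -171
6       -171 6
drop    -171
negate  171
11      171 11
+       182
negate  -182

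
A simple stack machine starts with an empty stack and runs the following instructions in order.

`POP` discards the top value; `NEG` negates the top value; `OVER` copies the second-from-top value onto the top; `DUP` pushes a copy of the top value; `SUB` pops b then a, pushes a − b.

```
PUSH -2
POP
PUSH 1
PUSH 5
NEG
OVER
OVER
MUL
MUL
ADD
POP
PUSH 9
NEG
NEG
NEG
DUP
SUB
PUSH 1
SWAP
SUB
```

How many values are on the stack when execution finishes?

1

PUSH -2 : -2
POP     : (empty)
PUSH 1  : 1
PUSH 5  : 1 5
NEG     : 1 -5
OVER    : 1 -5 1
OVER    : 1 -5 1 -5
MUL     : 1 -5 -5
MUL     : 1 25
ADD     : 26
POP     : (empty)
PUSH 9  : 9
NEG     : -9
NEG     : 9
NEG     : -9
DUP     : -9 -9
SUB     : 0
PUSH 1  : 0 1
SWAP    : 1 0
SUB     : 1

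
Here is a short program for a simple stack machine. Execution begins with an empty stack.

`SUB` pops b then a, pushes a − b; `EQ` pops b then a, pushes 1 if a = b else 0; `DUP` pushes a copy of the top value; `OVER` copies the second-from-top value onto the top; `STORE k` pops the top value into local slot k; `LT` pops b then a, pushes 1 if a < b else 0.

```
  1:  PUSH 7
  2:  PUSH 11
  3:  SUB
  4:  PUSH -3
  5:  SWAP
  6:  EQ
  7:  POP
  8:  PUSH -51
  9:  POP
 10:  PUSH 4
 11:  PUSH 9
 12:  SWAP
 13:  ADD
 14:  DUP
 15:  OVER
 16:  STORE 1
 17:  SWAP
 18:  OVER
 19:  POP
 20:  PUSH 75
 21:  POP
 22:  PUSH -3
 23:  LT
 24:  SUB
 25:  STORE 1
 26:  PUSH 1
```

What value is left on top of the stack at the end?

PUSH 7    7
PUSH 11   7 11
SUB       -4
PUSH -3   -4 -3
SWAP      -3 -4
EQ        0
POP       (empty)
PUSH -51  -51
POP       (empty)
PUSH 4    4
PUSH 9    4 9
SWAP      9 4
ADD       13
DUP       13 13
OVER      13 13 13
STORE 1   13 13
SWAP      13 13
OVER      13 13 13
POP       13 13
PUSH 75   13 13 75
POP       13 13
PUSH -3   13 13 -3
LT        13 0
SUB       13
STORE 1   (empty)
PUSH 1    1

1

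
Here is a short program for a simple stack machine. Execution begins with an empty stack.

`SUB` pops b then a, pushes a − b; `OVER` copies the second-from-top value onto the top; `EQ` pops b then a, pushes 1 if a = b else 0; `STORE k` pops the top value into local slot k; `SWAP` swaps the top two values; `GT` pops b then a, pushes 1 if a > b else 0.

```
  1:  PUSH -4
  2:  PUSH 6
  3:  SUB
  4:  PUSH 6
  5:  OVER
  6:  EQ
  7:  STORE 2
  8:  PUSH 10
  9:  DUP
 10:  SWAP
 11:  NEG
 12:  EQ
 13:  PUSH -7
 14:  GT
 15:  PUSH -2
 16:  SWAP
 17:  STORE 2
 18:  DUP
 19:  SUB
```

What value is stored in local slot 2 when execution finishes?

PUSH -4  [-4]
PUSH 6   [-4, 6]
SUB      [-10]
PUSH 6   [-10, 6]
OVER     [-10, 6, -10]
EQ       [-10, 0]
STORE 2  [-10]
PUSH 10  [-10, 10]
DUP      [-10, 10, 10]
SWAP     [-10, 10, 10]
NEG      [-10, 10, -10]
EQ       [-10, 0]
PUSH -7  [-10, 0, -7]
GT       [-10, 1]
PUSH -2  [-10, 1, -2]
SWAP     [-10, -2, 1]
STORE 2  [-10, -2]
DUP      [-10, -2, -2]
SUB      [-10, 0]

1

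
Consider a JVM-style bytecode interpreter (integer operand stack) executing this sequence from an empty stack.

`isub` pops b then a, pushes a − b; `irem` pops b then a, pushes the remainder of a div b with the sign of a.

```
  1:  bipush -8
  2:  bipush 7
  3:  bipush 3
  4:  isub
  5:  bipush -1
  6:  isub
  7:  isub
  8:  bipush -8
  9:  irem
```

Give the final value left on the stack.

bipush -8  -8
bipush 7   -8 7
bipush 3   -8 7 3
isub       -8 4
bipush -1  -8 4 -1
isub       -8 5
isub       -13
bipush -8  -13 -8
irem       -5

-5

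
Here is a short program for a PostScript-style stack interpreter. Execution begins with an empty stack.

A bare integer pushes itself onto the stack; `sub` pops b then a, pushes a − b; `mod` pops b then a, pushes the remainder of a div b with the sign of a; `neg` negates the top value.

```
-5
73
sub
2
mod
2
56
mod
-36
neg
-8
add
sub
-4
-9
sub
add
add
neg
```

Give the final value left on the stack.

-5  → -5
73  → -5 73
sub → -78
2   → -78 2
mod → 0
2   → 0 2
56  → 0 2 56
mod → 0 2
-36 → 0 2 -36
neg → 0 2 36
-8  → 0 2 36 -8
add → 0 2 28
sub → 0 -26
-4  → 0 -26 -4
-9  → 0 -26 -4 -9
sub → 0 -26 5
add → 0 -21
add → -21
neg → 21

21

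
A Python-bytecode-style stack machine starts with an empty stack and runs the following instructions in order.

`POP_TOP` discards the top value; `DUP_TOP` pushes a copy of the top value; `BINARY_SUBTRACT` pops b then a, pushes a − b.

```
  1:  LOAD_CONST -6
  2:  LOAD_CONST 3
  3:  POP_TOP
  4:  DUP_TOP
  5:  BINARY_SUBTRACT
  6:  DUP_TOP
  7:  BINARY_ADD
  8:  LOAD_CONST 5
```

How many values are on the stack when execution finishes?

LOAD_CONST -6   → [-6]
LOAD_CONST 3    → [-6, 3]
POP_TOP         → [-6]
DUP_TOP         → [-6, -6]
BINARY_SUBTRACT → [0]
DUP_TOP         → [0, 0]
BINARY_ADD      → [0]
LOAD_CONST 5    → [0, 5]

2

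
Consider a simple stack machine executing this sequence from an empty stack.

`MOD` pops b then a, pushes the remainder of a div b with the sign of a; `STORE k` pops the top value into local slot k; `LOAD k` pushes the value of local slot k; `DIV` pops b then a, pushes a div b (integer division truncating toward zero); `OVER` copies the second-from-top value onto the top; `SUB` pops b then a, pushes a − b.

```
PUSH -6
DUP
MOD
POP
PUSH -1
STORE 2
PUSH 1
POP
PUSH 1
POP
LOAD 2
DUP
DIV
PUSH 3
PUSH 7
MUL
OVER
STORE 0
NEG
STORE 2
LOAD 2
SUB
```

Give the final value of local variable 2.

-21

PUSH -6 -> [-6]
DUP     -> [-6, -6]
MOD     -> [0]
POP     -> []
PUSH -1 -> [-1]
STORE 2 -> []
PUSH 1  -> [1]
POP     -> []
PUSH 1  -> [1]
POP     -> []
LOAD 2  -> [-1]
DUP     -> [-1, -1]
DIV     -> [1]
PUSH 3  -> [1, 3]
PUSH 7  -> [1, 3, 7]
MUL     -> [1, 21]
OVER    -> [1, 21, 1]
STORE 0 -> [1, 21]
NEG     -> [1, -21]
STORE 2 -> [1]
LOAD 2  -> [1, -21]
SUB     -> [22]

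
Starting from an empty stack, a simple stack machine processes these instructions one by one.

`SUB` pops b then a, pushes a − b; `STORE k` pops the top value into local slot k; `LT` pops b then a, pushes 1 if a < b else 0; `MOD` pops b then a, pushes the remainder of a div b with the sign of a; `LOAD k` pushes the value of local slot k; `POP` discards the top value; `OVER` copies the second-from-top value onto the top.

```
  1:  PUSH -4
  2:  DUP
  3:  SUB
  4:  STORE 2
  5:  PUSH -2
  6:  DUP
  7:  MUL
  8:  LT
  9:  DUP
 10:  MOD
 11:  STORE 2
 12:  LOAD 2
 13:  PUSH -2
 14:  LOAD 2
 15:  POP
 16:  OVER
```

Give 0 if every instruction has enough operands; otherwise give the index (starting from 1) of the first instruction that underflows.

8

PUSH -4  [-4]
DUP      [-4, -4]
SUB      [0]
STORE 2  []
PUSH -2  [-2]
DUP      [-2, -2]
MUL      [4]
LT  — needs 2 operands, stack has 1 → underflow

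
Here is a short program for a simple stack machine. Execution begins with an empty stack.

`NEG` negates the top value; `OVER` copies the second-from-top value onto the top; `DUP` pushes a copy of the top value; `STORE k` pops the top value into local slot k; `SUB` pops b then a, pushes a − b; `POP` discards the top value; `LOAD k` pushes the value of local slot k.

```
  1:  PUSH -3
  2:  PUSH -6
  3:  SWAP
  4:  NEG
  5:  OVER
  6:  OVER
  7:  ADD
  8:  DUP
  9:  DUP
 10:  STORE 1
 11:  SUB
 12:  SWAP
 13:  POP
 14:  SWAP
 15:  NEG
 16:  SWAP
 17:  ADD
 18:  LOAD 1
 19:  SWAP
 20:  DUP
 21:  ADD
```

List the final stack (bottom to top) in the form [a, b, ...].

PUSH -3  [-3]
PUSH -6  [-3, -6]
SWAP     [-6, -3]
NEG      [-6, 3]
OVER     [-6, 3, -6]
OVER     [-6, 3, -6, 3]
ADD      [-6, 3, -3]
DUP      [-6, 3, -3, -3]
DUP      [-6, 3, -3, -3, -3]
STORE 1  [-6, 3, -3, -3]
SUB      [-6, 3, 0]
SWAP     [-6, 0, 3]
POP      [-6, 0]
SWAP     [0, -6]
NEG      [0, 6]
SWAP     [6, 0]
ADD      [6]
LOAD 1   [6, -3]
SWAP     [-3, 6]
DUP      [-3, 6, 6]
ADD      [-3, 12]

[-3, 12]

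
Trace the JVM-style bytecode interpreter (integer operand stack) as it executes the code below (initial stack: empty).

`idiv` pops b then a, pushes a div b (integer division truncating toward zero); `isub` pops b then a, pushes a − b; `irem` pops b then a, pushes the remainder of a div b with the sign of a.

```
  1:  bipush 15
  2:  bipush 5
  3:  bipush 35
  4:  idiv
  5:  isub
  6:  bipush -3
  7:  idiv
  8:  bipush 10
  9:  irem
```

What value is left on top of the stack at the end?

bipush 15  [15]
bipush 5   [15, 5]
bipush 35  [15, 5, 35]
idiv       [15, 0]
isub       [15]
bipush -3  [15, -3]
idiv       [-5]
bipush 10  [-5, 10]
irem       [-5]

-5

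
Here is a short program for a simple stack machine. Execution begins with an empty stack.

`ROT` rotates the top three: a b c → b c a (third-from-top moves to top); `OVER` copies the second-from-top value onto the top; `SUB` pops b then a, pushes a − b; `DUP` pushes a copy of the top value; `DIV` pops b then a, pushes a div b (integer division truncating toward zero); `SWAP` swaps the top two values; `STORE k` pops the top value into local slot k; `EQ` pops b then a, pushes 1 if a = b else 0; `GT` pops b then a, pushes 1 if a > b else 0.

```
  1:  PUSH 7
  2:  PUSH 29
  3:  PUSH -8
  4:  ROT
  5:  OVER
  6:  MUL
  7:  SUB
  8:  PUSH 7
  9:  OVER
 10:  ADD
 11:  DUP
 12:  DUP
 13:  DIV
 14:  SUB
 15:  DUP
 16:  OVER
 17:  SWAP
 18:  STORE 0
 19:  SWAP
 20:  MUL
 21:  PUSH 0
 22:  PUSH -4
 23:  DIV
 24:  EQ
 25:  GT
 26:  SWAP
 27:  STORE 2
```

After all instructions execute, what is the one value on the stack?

1

PUSH 7   [7]
PUSH 29  [7, 29]
PUSH -8  [7, 29, -8]
ROT      [29, -8, 7]
OVER     [29, -8, 7, -8]
MUL      [29, -8, -56]
SUB      [29, 48]
PUSH 7   [29, 48, 7]
OVER     [29, 48, 7, 48]
ADD      [29, 48, 55]
DUP      [29, 48, 55, 55]
DUP      [29, 48, 55, 55, 55]
DIV      [29, 48, 55, 1]
SUB      [29, 48, 54]
DUP      [29, 48, 54, 54]
OVER     [29, 48, 54, 54, 54]
SWAP     [29, 48, 54, 54, 54]
STORE 0  [29, 48, 54, 54]
SWAP     [29, 48, 54, 54]
MUL      [29, 48, 2916]
PUSH 0   [29, 48, 2916, 0]
PUSH -4  [29, 48, 2916, 0, -4]
DIV      [29, 48, 2916, 0]
EQ       [29, 48, 0]
GT       [29, 1]
SWAP     [1, 29]
STORE 2  [1]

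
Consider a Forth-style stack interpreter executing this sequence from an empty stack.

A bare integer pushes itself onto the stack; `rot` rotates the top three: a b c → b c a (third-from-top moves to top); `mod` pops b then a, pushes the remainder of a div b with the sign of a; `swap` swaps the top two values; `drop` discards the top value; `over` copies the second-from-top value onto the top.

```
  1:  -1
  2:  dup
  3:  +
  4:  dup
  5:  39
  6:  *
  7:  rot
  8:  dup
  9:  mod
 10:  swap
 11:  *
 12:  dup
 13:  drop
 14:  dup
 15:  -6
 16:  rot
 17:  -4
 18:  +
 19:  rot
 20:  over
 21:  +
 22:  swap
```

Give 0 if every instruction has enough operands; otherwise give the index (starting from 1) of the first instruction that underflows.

-1  -> [-1]
dup -> [-1, -1]
+   -> [-2]
dup -> [-2, -2]
39  -> [-2, -2, 39]
*   -> [-2, -78]
rot  — needs 3 operands, stack has 2 → underflow

7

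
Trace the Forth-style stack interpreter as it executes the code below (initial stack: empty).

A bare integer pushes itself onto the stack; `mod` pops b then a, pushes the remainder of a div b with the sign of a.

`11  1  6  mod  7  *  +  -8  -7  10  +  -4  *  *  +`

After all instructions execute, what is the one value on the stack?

11  -> [11]
1   -> [11, 1]
6   -> [11, 1, 6]
mod -> [11, 1]
7   -> [11, 1, 7]
*   -> [11, 7]
+   -> [18]
-8  -> [18, -8]
-7  -> [18, -8, -7]
10  -> [18, -8, -7, 10]
+   -> [18, -8, 3]
-4  -> [18, -8, 3, -4]
*   -> [18, -8, -12]
*   -> [18, 96]
+   -> [114]

114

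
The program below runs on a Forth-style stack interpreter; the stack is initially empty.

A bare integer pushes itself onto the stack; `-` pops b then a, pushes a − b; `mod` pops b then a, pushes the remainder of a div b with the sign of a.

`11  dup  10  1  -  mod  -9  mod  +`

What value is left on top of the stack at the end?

11   [11]
dup  [11, 11]
10   [11, 11, 10]
1    [11, 11, 10, 1]
-    [11, 11, 9]
mod  [11, 2]
-9   [11, 2, -9]
mod  [11, 2]
+    [13]

13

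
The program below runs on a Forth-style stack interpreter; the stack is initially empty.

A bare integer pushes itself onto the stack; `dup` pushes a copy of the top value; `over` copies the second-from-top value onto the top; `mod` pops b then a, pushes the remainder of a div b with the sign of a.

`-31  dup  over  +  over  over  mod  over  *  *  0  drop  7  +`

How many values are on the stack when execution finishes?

-31  → [-31]
dup  → [-31, -31]
over → [-31, -31, -31]
+    → [-31, -62]
over → [-31, -62, -31]
over → [-31, -62, -31, -62]
mod  → [-31, -62, -31]
over → [-31, -62, -31, -62]
*    → [-31, -62, 1922]
*    → [-31, -119164]
0    → [-31, -119164, 0]
drop → [-31, -119164]
7    → [-31, -119164, 7]
+    → [-31, -119157]

2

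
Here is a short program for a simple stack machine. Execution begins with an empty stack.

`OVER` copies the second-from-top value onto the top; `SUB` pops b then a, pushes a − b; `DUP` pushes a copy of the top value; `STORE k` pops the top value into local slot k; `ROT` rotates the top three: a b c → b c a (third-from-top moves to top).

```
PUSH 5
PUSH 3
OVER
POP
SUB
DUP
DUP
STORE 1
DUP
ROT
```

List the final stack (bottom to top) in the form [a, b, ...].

PUSH 5  : [5]
PUSH 3  : [5, 3]
OVER    : [5, 3, 5]
POP     : [5, 3]
SUB     : [2]
DUP     : [2, 2]
DUP     : [2, 2, 2]
STORE 1 : [2, 2]
DUP     : [2, 2, 2]
ROT     : [2, 2, 2]

[2, 2, 2]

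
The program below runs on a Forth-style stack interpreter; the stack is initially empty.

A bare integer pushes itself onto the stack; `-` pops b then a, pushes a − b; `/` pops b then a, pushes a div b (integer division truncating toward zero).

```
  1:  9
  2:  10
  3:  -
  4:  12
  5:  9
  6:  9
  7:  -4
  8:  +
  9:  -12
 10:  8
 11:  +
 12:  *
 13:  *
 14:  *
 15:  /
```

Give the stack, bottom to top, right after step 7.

9  → 9
10 → 9 10
-  → -1
12 → -1 12
9  → -1 12 9
9  → -1 12 9 9
-4 → -1 12 9 9 -4

[-1, 12, 9, 9, -4]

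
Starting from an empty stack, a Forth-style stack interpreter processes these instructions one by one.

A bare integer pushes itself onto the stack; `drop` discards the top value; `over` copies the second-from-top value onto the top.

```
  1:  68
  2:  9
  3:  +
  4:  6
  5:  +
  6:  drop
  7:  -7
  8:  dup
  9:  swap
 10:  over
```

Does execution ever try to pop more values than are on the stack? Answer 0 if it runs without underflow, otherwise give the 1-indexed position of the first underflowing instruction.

68   → [68]
9    → [68, 9]
+    → [77]
6    → [77, 6]
+    → [83]
drop → []
-7   → [-7]
dup  → [-7, -7]
swap → [-7, -7]
over → [-7, -7, -7]

0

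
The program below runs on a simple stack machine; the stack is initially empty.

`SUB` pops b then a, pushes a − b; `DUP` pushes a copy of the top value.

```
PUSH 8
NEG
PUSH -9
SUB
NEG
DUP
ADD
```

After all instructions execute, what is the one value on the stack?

-2

PUSH 8  -> 8
NEG     -> -8
PUSH -9 -> -8 -9
SUB     -> 1
NEG     -> -1
DUP     -> -1 -1
ADD     -> -2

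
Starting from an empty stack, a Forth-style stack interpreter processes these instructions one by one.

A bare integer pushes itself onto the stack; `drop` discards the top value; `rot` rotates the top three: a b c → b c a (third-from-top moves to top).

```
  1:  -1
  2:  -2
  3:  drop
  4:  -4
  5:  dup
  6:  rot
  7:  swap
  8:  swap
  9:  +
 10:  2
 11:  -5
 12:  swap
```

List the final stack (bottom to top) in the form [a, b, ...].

[-4, -5, -5, 2]

-1   : [-1]
-2   : [-1, -2]
drop : [-1]
-4   : [-1, -4]
dup  : [-1, -4, -4]
rot  : [-4, -4, -1]
swap : [-4, -1, -4]
swap : [-4, -4, -1]
+    : [-4, -5]
2    : [-4, -5, 2]
-5   : [-4, -5, 2, -5]
swap : [-4, -5, -5, 2]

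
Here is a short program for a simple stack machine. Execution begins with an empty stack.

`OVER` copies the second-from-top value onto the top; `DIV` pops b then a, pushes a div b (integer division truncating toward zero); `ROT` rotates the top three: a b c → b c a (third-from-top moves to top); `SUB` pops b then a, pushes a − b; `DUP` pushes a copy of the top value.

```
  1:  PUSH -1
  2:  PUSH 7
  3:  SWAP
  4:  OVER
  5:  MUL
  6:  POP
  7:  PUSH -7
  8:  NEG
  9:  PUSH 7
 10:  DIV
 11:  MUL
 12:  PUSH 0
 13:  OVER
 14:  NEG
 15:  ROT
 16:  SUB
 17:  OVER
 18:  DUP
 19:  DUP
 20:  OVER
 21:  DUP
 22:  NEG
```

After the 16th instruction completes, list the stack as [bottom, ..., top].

PUSH -1 → [-1]
PUSH 7  → [-1, 7]
SWAP    → [7, -1]
OVER    → [7, -1, 7]
MUL     → [7, -7]
POP     → [7]
PUSH -7 → [7, -7]
NEG     → [7, 7]
PUSH 7  → [7, 7, 7]
DIV     → [7, 1]
MUL     → [7]
PUSH 0  → [7, 0]
OVER    → [7, 0, 7]
NEG     → [7, 0, -7]
ROT     → [0, -7, 7]
SUB     → [0, -14]

[0, -14]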